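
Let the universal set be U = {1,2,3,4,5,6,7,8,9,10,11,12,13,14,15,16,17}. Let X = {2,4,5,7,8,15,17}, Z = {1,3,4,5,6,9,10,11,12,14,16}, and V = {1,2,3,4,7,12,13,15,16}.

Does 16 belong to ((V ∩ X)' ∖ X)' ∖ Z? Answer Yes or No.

16 ∈ V and 16 ∉ X, so 16 ∉ V ∩ X
16 ∈ (V ∩ X)' since 16 ∉ (V ∩ X)
16 ∈ (V ∩ X)' and 16 ∉ X, so 16 ∈ (V ∩ X)' ∖ X
16 ∉ ((V ∩ X)' ∖ X)' since 16 ∈ ((V ∩ X)' ∖ X)
16 ∉ ((V ∩ X)' ∖ X)' and 16 ∈ Z, so 16 ∉ ((V ∩ X)' ∖ X)' ∖ Z

No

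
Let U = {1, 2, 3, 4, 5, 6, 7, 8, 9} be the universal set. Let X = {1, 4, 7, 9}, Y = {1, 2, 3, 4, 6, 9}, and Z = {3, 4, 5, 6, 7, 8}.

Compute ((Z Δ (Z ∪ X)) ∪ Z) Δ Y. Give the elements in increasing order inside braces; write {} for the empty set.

{2, 5, 7, 8}

Z ∪ X = {1, 3, 4, 5, 6, 7, 8, 9}
Z Δ (Z ∪ X) = {1, 9}
(Z Δ (Z ∪ X)) ∪ Z = {1, 3, 4, 5, 6, 7, 8, 9}
((Z Δ (Z ∪ X)) ∪ Z) Δ Y = {2, 5, 7, 8}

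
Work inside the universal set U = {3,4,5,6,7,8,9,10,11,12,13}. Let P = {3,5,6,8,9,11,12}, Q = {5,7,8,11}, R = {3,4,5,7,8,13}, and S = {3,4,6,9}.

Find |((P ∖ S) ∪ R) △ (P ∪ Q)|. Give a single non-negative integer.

4

P ∖ S = {5,8,11,12}
(P ∖ S) ∪ R = {3,4,5,7,8,11,12,13}
P ∪ Q = {3,5,6,7,8,9,11,12}
((P ∖ S) ∪ R) △ (P ∪ Q) = {4,6,9,13}
|((P ∖ S) ∪ R) △ (P ∪ Q)| = 4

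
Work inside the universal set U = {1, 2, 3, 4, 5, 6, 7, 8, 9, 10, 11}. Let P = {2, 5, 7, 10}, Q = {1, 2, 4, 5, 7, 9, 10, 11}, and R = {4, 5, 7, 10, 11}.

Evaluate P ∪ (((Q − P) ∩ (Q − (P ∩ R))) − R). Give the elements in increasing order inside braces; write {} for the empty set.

{1, 2, 5, 7, 9, 10}

Q − P = {1, 4, 9, 11}
P ∩ R = {5, 7, 10}
Q − (P ∩ R) = {1, 2, 4, 9, 11}
(Q − P) ∩ (Q − (P ∩ R)) = {1, 4, 9, 11}
((Q − P) ∩ (Q − (P ∩ R))) − R = {1, 9}
P ∪ (((Q − P) ∩ (Q − (P ∩ R))) − R) = {1, 2, 5, 7, 9, 10}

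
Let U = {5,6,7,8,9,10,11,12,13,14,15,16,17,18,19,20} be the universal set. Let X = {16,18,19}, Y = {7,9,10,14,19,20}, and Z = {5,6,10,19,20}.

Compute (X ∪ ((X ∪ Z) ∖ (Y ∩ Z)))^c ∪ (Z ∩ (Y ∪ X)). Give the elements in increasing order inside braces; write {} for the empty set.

X ∪ Z = {5,6,10,16,18,19,20}
Y ∩ Z = {10,19,20}
(X ∪ Z) ∖ (Y ∩ Z) = {5,6,16,18}
X ∪ ((X ∪ Z) ∖ (Y ∩ Z)) = {5,6,16,18,19}
(X ∪ ((X ∪ Z) ∖ (Y ∩ Z)))^c = {7,8,9,10,11,12,13,14,15,17,20}
Y ∪ X = {7,9,10,14,16,18,19,20}
Z ∩ (Y ∪ X) = {10,19,20}
(X ∪ ((X ∪ Z) ∖ (Y ∩ Z)))^c ∪ (Z ∩ (Y ∪ X)) = {7,8,9,10,11,12,13,14,15,17,19,20}

{7,8,9,10,11,12,13,14,15,17,19,20}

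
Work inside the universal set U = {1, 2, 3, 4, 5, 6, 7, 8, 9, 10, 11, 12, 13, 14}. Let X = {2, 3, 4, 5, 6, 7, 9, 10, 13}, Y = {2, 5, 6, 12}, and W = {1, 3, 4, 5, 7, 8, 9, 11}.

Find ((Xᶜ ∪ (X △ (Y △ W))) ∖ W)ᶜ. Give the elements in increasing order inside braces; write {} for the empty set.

{1, 2, 3, 4, 5, 6, 7, 8, 9, 11}

Xᶜ = {1, 8, 11, 12, 14}
Y △ W = {1, 2, 3, 4, 6, 7, 8, 9, 11, 12}
X △ (Y △ W) = {1, 5, 8, 10, 11, 12, 13}
Xᶜ ∪ (X △ (Y △ W)) = {1, 5, 8, 10, 11, 12, 13, 14}
(Xᶜ ∪ (X △ (Y △ W))) ∖ W = {10, 12, 13, 14}
((Xᶜ ∪ (X △ (Y △ W))) ∖ W)ᶜ = {1, 2, 3, 4, 5, 6, 7, 8, 9, 11}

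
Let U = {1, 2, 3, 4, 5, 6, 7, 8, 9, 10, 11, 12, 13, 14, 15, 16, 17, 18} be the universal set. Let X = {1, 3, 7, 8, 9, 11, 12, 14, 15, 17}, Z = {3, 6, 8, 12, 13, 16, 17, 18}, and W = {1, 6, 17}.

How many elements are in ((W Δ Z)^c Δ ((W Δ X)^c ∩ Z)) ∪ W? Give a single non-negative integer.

W Δ Z = {1, 3, 8, 12, 13, 16, 18}
(W Δ Z)^c = {2, 4, 5, 6, 7, 9, 10, 11, 14, 15, 17}
W Δ X = {3, 6, 7, 8, 9, 11, 12, 14, 15}
(W Δ X)^c = {1, 2, 4, 5, 10, 13, 16, 17, 18}
(W Δ X)^c ∩ Z = {13, 16, 17, 18}
(W Δ Z)^c Δ ((W Δ X)^c ∩ Z) = {2, 4, 5, 6, 7, 9, 10, 11, 13, 14, 15, 16, 18}
((W Δ Z)^c Δ ((W Δ X)^c ∩ Z)) ∪ W = {1, 2, 4, 5, 6, 7, 9, 10, 11, 13, 14, 15, 16, 17, 18}
|((W Δ Z)^c Δ ((W Δ X)^c ∩ Z)) ∪ W| = 15

15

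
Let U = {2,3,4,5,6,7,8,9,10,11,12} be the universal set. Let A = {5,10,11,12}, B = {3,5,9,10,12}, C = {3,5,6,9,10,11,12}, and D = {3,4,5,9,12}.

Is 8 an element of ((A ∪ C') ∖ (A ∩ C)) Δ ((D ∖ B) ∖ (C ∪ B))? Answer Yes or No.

Yes

8 ∉ C, so 8 ∈ C'
8 ∉ A and 8 ∈ C', so 8 ∈ A ∪ C'
8 ∉ A and 8 ∉ C, so 8 ∉ A ∩ C
8 ∈ (A ∪ C') and 8 ∉ (A ∩ C), so 8 ∈ (A ∪ C') ∖ (A ∩ C)
8 ∉ D and 8 ∉ B, so 8 ∉ D ∖ B
8 ∉ C and 8 ∉ B, so 8 ∉ C ∪ B
8 ∉ (D ∖ B) and 8 ∉ (C ∪ B), so 8 ∉ (D ∖ B) ∖ (C ∪ B)
8 ∈ ((A ∪ C') ∖ (A ∩ C)) and 8 ∉ ((D ∖ B) ∖ (C ∪ B)), so 8 ∈ ((A ∪ C') ∖ (A ∩ C)) Δ ((D ∖ B) ∖ (C ∪ B))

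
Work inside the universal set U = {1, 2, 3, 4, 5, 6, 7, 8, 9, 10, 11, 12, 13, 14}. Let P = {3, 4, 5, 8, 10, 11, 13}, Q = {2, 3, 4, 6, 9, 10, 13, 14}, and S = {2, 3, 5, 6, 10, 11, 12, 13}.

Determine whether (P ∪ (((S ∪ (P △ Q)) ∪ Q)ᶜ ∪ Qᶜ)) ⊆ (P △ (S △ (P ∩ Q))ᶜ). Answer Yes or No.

No

P △ Q = {2, 5, 6, 8, 9, 11, 14}
S ∪ (P △ Q) = {2, 3, 5, 6, 8, 9, 10, 11, 12, 13, 14}
(S ∪ (P △ Q)) ∪ Q = {2, 3, 4, 5, 6, 8, 9, 10, 11, 12, 13, 14}
((S ∪ (P △ Q)) ∪ Q)ᶜ = {1, 7}
Qᶜ = {1, 5, 7, 8, 11, 12}
((S ∪ (P △ Q)) ∪ Q)ᶜ ∪ Qᶜ = {1, 5, 7, 8, 11, 12}
P ∪ (((S ∪ (P △ Q)) ∪ Q)ᶜ ∪ Qᶜ) = {1, 3, 4, 5, 7, 8, 10, 11, 12, 13}
P ∩ Q = {3, 4, 10, 13}
S △ (P ∩ Q) = {2, 4, 5, 6, 11, 12}
(S △ (P ∩ Q))ᶜ = {1, 3, 7, 8, 9, 10, 13, 14}
P △ (S △ (P ∩ Q))ᶜ = {1, 4, 5, 7, 9, 11, 14}
3 ∈ P ∪ (((S ∪ (P △ Q)) ∪ Q)ᶜ ∪ Qᶜ) but 3 ∉ P △ (S △ (P ∩ Q))ᶜ, so the inclusion fails.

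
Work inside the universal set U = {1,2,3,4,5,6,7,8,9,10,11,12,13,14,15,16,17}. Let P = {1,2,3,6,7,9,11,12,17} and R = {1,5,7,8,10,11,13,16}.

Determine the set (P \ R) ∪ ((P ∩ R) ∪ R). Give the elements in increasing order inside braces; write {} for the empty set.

{1,2,3,5,6,7,8,9,10,11,12,13,16,17}

P \ R = {2,3,6,9,12,17}
P ∩ R = {1,7,11}
(P ∩ R) ∪ R = {1,5,7,8,10,11,13,16}
(P \ R) ∪ ((P ∩ R) ∪ R) = {1,2,3,5,6,7,8,9,10,11,12,13,16,17}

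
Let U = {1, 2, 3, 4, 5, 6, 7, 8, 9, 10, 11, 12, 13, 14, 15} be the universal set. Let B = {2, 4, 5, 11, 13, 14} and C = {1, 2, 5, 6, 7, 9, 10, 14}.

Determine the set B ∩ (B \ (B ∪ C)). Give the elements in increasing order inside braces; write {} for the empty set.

B ∪ C = {1, 2, 4, 5, 6, 7, 9, 10, 11, 13, 14}
B \ (B ∪ C) = {}
B ∩ (B \ (B ∪ C)) = {}

{}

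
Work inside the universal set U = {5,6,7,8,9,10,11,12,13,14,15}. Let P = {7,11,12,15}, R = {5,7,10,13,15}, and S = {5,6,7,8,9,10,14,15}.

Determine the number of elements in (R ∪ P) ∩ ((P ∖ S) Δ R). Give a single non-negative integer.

7

R ∪ P = {5,7,10,11,12,13,15}
P ∖ S = {11,12}
(P ∖ S) Δ R = {5,7,10,11,12,13,15}
(R ∪ P) ∩ ((P ∖ S) Δ R) = {5,7,10,11,12,13,15}
|(R ∪ P) ∩ ((P ∖ S) Δ R)| = 7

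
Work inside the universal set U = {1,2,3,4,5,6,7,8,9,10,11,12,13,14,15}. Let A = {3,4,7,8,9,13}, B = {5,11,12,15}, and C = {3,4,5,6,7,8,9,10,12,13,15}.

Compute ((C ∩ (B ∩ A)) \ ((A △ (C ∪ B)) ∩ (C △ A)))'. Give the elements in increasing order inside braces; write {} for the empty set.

B ∩ A = {}
C ∩ (B ∩ A) = {}
C ∪ B = {3,4,5,6,7,8,9,10,11,12,13,15}
A △ (C ∪ B) = {5,6,10,11,12,15}
C △ A = {5,6,10,12,15}
(A △ (C ∪ B)) ∩ (C △ A) = {5,6,10,12,15}
(C ∩ (B ∩ A)) \ ((A △ (C ∪ B)) ∩ (C △ A)) = {}
((C ∩ (B ∩ A)) \ ((A △ (C ∪ B)) ∩ (C △ A)))' = {1,2,3,4,5,6,7,8,9,10,11,12,13,14,15}

{1,2,3,4,5,6,7,8,9,10,11,12,13,14,15}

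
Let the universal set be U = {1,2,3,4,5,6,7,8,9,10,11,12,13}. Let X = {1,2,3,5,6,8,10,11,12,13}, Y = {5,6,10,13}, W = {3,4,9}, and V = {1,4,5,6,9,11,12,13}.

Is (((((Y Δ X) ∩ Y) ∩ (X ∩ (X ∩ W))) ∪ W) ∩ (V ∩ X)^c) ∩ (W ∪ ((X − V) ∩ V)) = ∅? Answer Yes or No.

No

Y Δ X = {1,2,3,8,11,12}
(Y Δ X) ∩ Y = {}
X ∩ W = {3}
X ∩ (X ∩ W) = {3}
((Y Δ X) ∩ Y) ∩ (X ∩ (X ∩ W)) = {}
(((Y Δ X) ∩ Y) ∩ (X ∩ (X ∩ W))) ∪ W = {3,4,9}
V ∩ X = {1,5,6,11,12,13}
(V ∩ X)^c = {2,3,4,7,8,9,10}
((((Y Δ X) ∩ Y) ∩ (X ∩ (X ∩ W))) ∪ W) ∩ (V ∩ X)^c = {3,4,9}
X − V = {2,3,8,10}
(X − V) ∩ V = {}
W ∪ ((X − V) ∩ V) = {3,4,9}
3 lies in both, so they are not disjoint.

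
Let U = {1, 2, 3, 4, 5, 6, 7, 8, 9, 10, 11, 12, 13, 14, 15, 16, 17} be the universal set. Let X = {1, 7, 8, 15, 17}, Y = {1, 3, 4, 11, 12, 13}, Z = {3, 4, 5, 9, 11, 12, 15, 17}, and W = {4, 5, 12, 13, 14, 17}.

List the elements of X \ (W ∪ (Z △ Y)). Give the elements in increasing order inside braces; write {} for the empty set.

{7, 8}

Z △ Y = {1, 5, 9, 13, 15, 17}
W ∪ (Z △ Y) = {1, 4, 5, 9, 12, 13, 14, 15, 17}
X \ (W ∪ (Z △ Y)) = {7, 8}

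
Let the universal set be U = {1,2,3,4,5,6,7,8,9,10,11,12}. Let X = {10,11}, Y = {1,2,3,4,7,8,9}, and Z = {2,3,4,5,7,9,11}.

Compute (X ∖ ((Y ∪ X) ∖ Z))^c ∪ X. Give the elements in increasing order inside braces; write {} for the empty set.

{1,2,3,4,5,6,7,8,9,10,11,12}

Y ∪ X = {1,2,3,4,7,8,9,10,11}
(Y ∪ X) ∖ Z = {1,8,10}
X ∖ ((Y ∪ X) ∖ Z) = {11}
(X ∖ ((Y ∪ X) ∖ Z))^c = {1,2,3,4,5,6,7,8,9,10,12}
(X ∖ ((Y ∪ X) ∖ Z))^c ∪ X = {1,2,3,4,5,6,7,8,9,10,11,12}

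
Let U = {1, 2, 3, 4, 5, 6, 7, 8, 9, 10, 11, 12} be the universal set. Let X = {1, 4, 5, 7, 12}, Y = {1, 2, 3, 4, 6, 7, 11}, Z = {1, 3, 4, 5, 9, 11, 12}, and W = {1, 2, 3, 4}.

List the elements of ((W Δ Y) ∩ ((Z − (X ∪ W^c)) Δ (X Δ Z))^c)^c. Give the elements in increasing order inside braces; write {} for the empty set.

W Δ Y = {6, 7, 11}
W^c = {5, 6, 7, 8, 9, 10, 11, 12}
X ∪ W^c = {1, 4, 5, 6, 7, 8, 9, 10, 11, 12}
Z − (X ∪ W^c) = {3}
X Δ Z = {3, 7, 9, 11}
(Z − (X ∪ W^c)) Δ (X Δ Z) = {7, 9, 11}
((Z − (X ∪ W^c)) Δ (X Δ Z))^c = {1, 2, 3, 4, 5, 6, 8, 10, 12}
(W Δ Y) ∩ ((Z − (X ∪ W^c)) Δ (X Δ Z))^c = {6}
((W Δ Y) ∩ ((Z − (X ∪ W^c)) Δ (X Δ Z))^c)^c = {1, 2, 3, 4, 5, 7, 8, 9, 10, 11, 12}

{1, 2, 3, 4, 5, 7, 8, 9, 10, 11, 12}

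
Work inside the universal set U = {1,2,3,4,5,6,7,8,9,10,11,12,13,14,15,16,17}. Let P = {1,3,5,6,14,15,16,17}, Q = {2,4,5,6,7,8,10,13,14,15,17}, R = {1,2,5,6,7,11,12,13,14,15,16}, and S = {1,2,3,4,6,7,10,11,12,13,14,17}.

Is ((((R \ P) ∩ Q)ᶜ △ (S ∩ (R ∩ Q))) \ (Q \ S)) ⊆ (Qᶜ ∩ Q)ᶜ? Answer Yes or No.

Yes

R \ P = {2,7,11,12,13}
(R \ P) ∩ Q = {2,7,13}
((R \ P) ∩ Q)ᶜ = {1,3,4,5,6,8,9,10,11,12,14,15,16,17}
R ∩ Q = {2,5,6,7,13,14,15}
S ∩ (R ∩ Q) = {2,6,7,13,14}
((R \ P) ∩ Q)ᶜ △ (S ∩ (R ∩ Q)) = {1,2,3,4,5,7,8,9,10,11,12,13,15,16,17}
Q \ S = {5,8,15}
(((R \ P) ∩ Q)ᶜ △ (S ∩ (R ∩ Q))) \ (Q \ S) = {1,2,3,4,7,9,10,11,12,13,16,17}
Qᶜ = {1,3,9,11,12,16}
Qᶜ ∩ Q = {}
(Qᶜ ∩ Q)ᶜ = {1,2,3,4,5,6,7,8,9,10,11,12,13,14,15,16,17}
Every element of {1,2,3,4,7,9,10,11,12,13,16,17} is in {1,2,3,4,5,6,7,8,9,10,11,12,13,14,15,16,17}, so (((R \ P) ∩ Q)ᶜ △ (S ∩ (R ∩ Q))) \ (Q \ S) ⊆ (Qᶜ ∩ Q)ᶜ.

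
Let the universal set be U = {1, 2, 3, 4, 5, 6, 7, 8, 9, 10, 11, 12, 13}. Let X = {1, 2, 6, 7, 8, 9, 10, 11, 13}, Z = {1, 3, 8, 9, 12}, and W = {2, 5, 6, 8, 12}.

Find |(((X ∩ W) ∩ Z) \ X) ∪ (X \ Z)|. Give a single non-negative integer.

X ∩ W = {2, 6, 8}
(X ∩ W) ∩ Z = {8}
((X ∩ W) ∩ Z) \ X = {}
X \ Z = {2, 6, 7, 10, 11, 13}
(((X ∩ W) ∩ Z) \ X) ∪ (X \ Z) = {2, 6, 7, 10, 11, 13}
|(((X ∩ W) ∩ Z) \ X) ∪ (X \ Z)| = 6

6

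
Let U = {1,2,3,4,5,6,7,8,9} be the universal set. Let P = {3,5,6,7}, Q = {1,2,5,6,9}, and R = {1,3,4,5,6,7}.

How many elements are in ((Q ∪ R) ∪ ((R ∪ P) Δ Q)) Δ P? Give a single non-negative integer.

4

Q ∪ R = {1,2,3,4,5,6,7,9}
R ∪ P = {1,3,4,5,6,7}
(R ∪ P) Δ Q = {2,3,4,7,9}
(Q ∪ R) ∪ ((R ∪ P) Δ Q) = {1,2,3,4,5,6,7,9}
((Q ∪ R) ∪ ((R ∪ P) Δ Q)) Δ P = {1,2,4,9}
|((Q ∪ R) ∪ ((R ∪ P) Δ Q)) Δ P| = 4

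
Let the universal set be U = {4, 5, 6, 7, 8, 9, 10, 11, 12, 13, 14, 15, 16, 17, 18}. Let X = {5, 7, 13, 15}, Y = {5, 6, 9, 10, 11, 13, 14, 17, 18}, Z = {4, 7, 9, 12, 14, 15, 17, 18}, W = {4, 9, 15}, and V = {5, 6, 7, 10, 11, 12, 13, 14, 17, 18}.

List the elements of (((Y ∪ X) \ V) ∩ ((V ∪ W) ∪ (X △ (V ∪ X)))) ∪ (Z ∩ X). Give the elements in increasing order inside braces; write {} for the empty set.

{7, 9, 15}

Y ∪ X = {5, 6, 7, 9, 10, 11, 13, 14, 15, 17, 18}
(Y ∪ X) \ V = {9, 15}
V ∪ W = {4, 5, 6, 7, 9, 10, 11, 12, 13, 14, 15, 17, 18}
V ∪ X = {5, 6, 7, 10, 11, 12, 13, 14, 15, 17, 18}
X △ (V ∪ X) = {6, 10, 11, 12, 14, 17, 18}
(V ∪ W) ∪ (X △ (V ∪ X)) = {4, 5, 6, 7, 9, 10, 11, 12, 13, 14, 15, 17, 18}
((Y ∪ X) \ V) ∩ ((V ∪ W) ∪ (X △ (V ∪ X))) = {9, 15}
Z ∩ X = {7, 15}
(((Y ∪ X) \ V) ∩ ((V ∪ W) ∪ (X △ (V ∪ X)))) ∪ (Z ∩ X) = {7, 9, 15}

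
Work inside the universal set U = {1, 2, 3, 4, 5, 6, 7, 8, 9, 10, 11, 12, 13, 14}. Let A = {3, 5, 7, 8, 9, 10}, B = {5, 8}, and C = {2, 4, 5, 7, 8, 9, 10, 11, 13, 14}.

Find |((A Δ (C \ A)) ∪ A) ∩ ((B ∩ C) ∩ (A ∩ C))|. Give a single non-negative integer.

C \ A = {2, 4, 11, 13, 14}
A Δ (C \ A) = {2, 3, 4, 5, 7, 8, 9, 10, 11, 13, 14}
(A Δ (C \ A)) ∪ A = {2, 3, 4, 5, 7, 8, 9, 10, 11, 13, 14}
B ∩ C = {5, 8}
A ∩ C = {5, 7, 8, 9, 10}
(B ∩ C) ∩ (A ∩ C) = {5, 8}
((A Δ (C \ A)) ∪ A) ∩ ((B ∩ C) ∩ (A ∩ C)) = {5, 8}
|((A Δ (C \ A)) ∪ A) ∩ ((B ∩ C) ∩ (A ∩ C))| = 2

2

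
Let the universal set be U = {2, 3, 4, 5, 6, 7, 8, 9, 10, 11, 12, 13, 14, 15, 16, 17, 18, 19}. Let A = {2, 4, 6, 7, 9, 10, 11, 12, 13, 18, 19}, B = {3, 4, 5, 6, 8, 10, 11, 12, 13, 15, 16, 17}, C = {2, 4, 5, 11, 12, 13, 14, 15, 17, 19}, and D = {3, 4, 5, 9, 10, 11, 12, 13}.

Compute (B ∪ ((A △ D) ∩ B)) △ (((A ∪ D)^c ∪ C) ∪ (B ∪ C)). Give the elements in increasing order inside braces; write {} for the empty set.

A △ D = {2, 3, 5, 6, 7, 18, 19}
(A △ D) ∩ B = {3, 5, 6}
B ∪ ((A △ D) ∩ B) = {3, 4, 5, 6, 8, 10, 11, 12, 13, 15, 16, 17}
A ∪ D = {2, 3, 4, 5, 6, 7, 9, 10, 11, 12, 13, 18, 19}
(A ∪ D)^c = {8, 14, 15, 16, 17}
(A ∪ D)^c ∪ C = {2, 4, 5, 8, 11, 12, 13, 14, 15, 16, 17, 19}
B ∪ C = {2, 3, 4, 5, 6, 8, 10, 11, 12, 13, 14, 15, 16, 17, 19}
((A ∪ D)^c ∪ C) ∪ (B ∪ C) = {2, 3, 4, 5, 6, 8, 10, 11, 12, 13, 14, 15, 16, 17, 19}
(B ∪ ((A △ D) ∩ B)) △ (((A ∪ D)^c ∪ C) ∪ (B ∪ C)) = {2, 14, 19}

{2, 14, 19}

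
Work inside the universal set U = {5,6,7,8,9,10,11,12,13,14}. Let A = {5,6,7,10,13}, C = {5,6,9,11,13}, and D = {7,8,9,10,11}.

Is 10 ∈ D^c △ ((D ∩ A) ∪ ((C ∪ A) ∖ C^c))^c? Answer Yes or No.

No

10 ∈ D, so 10 ∉ D^c
10 ∈ D and 10 ∈ A, so 10 ∈ D ∩ A
10 ∉ C and 10 ∈ A, so 10 ∈ C ∪ A
10 ∉ C, so 10 ∈ C^c
10 ∈ (C ∪ A) and 10 ∈ C^c, so 10 ∉ (C ∪ A) ∖ C^c
10 ∈ (D ∩ A) and 10 ∉ ((C ∪ A) ∖ C^c), so 10 ∈ (D ∩ A) ∪ ((C ∪ A) ∖ C^c)
10 ∉ ((D ∩ A) ∪ ((C ∪ A) ∖ C^c))^c since 10 ∈ ((D ∩ A) ∪ ((C ∪ A) ∖ C^c))
10 ∉ D^c and 10 ∉ ((D ∩ A) ∪ ((C ∪ A) ∖ C^c))^c, so 10 ∉ D^c △ ((D ∩ A) ∪ ((C ∪ A) ∖ C^c))^c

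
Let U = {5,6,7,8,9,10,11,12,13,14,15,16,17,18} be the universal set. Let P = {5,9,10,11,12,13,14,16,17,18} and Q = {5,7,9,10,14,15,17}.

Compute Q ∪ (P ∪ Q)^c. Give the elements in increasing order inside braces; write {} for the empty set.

{5,6,7,8,9,10,14,15,17}

P ∪ Q = {5,7,9,10,11,12,13,14,15,16,17,18}
(P ∪ Q)^c = {6,8}
Q ∪ (P ∪ Q)^c = {5,6,7,8,9,10,14,15,17}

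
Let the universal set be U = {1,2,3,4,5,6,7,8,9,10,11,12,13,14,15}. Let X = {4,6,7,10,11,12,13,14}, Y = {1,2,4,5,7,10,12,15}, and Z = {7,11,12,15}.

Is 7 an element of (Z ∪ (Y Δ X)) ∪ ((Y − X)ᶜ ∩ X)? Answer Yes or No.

7 ∈ Y and 7 ∈ X, so 7 ∉ Y Δ X
7 ∈ Z and 7 ∉ (Y Δ X), so 7 ∈ Z ∪ (Y Δ X)
7 ∈ Y and 7 ∈ X, so 7 ∉ Y − X
7 ∈ (Y − X)ᶜ since 7 ∉ (Y − X)
7 ∈ (Y − X)ᶜ and 7 ∈ X, so 7 ∈ (Y − X)ᶜ ∩ X
7 ∈ (Z ∪ (Y Δ X)) and 7 ∈ ((Y − X)ᶜ ∩ X), so 7 ∈ (Z ∪ (Y Δ X)) ∪ ((Y − X)ᶜ ∩ X)

Yes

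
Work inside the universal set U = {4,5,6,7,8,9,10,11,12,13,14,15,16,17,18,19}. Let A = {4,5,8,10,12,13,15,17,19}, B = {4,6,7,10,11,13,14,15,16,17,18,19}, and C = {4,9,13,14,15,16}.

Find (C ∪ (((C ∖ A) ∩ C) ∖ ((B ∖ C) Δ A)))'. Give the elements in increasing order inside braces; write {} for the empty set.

C ∖ A = {9,14,16}
(C ∖ A) ∩ C = {9,14,16}
B ∖ C = {6,7,10,11,17,18,19}
(B ∖ C) Δ A = {4,5,6,7,8,11,12,13,15,18}
((C ∖ A) ∩ C) ∖ ((B ∖ C) Δ A) = {9,14,16}
C ∪ (((C ∖ A) ∩ C) ∖ ((B ∖ C) Δ A)) = {4,9,13,14,15,16}
(C ∪ (((C ∖ A) ∩ C) ∖ ((B ∖ C) Δ A)))' = {5,6,7,8,10,11,12,17,18,19}

{5,6,7,8,10,11,12,17,18,19}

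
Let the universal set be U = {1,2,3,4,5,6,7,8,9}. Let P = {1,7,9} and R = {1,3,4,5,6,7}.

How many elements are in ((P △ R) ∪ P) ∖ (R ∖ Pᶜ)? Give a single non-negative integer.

P △ R = {3,4,5,6,9}
(P △ R) ∪ P = {1,3,4,5,6,7,9}
Pᶜ = {2,3,4,5,6,8}
R ∖ Pᶜ = {1,7}
((P △ R) ∪ P) ∖ (R ∖ Pᶜ) = {3,4,5,6,9}
|((P △ R) ∪ P) ∖ (R ∖ Pᶜ)| = 5

5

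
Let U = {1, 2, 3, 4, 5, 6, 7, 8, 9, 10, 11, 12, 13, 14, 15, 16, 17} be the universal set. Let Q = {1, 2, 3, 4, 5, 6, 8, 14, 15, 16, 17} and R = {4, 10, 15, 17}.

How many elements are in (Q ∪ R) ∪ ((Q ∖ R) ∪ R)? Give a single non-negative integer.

Q ∪ R = {1, 2, 3, 4, 5, 6, 8, 10, 14, 15, 16, 17}
Q ∖ R = {1, 2, 3, 5, 6, 8, 14, 16}
(Q ∖ R) ∪ R = {1, 2, 3, 4, 5, 6, 8, 10, 14, 15, 16, 17}
(Q ∪ R) ∪ ((Q ∖ R) ∪ R) = {1, 2, 3, 4, 5, 6, 8, 10, 14, 15, 16, 17}
|(Q ∪ R) ∪ ((Q ∖ R) ∪ R)| = 12

12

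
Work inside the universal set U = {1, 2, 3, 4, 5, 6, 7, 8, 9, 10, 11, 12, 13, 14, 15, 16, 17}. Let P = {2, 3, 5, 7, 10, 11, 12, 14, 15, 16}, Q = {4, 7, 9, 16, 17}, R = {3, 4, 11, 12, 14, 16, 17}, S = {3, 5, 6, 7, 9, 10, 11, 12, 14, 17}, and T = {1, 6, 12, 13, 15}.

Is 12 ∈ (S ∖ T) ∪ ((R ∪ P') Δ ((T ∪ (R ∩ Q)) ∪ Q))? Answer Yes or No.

No

12 ∈ S and 12 ∈ T, so 12 ∉ S ∖ T
12 ∈ P, so 12 ∉ P'
12 ∈ R and 12 ∉ P', so 12 ∈ R ∪ P'
12 ∈ R and 12 ∉ Q, so 12 ∉ R ∩ Q
12 ∈ T and 12 ∉ (R ∩ Q), so 12 ∈ T ∪ (R ∩ Q)
12 ∈ (T ∪ (R ∩ Q)) and 12 ∉ Q, so 12 ∈ (T ∪ (R ∩ Q)) ∪ Q
12 ∈ (R ∪ P') and 12 ∈ ((T ∪ (R ∩ Q)) ∪ Q), so 12 ∉ (R ∪ P') Δ ((T ∪ (R ∩ Q)) ∪ Q)
12 ∉ (S ∖ T) and 12 ∉ ((R ∪ P') Δ ((T ∪ (R ∩ Q)) ∪ Q)), so 12 ∉ (S ∖ T) ∪ ((R ∪ P') Δ ((T ∪ (R ∩ Q)) ∪ Q))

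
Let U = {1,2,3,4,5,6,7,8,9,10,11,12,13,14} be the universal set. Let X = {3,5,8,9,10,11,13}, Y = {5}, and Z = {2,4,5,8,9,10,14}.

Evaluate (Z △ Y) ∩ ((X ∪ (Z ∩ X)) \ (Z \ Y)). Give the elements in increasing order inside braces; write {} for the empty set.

Z △ Y = {2,4,8,9,10,14}
Z ∩ X = {5,8,9,10}
X ∪ (Z ∩ X) = {3,5,8,9,10,11,13}
Z \ Y = {2,4,8,9,10,14}
(X ∪ (Z ∩ X)) \ (Z \ Y) = {3,5,11,13}
(Z △ Y) ∩ ((X ∪ (Z ∩ X)) \ (Z \ Y)) = {}

{}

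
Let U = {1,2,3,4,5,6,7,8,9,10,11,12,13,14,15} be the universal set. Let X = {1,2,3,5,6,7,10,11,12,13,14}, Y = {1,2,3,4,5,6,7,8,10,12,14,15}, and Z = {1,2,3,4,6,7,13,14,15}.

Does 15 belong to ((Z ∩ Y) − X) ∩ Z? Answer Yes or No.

Yes

15 ∈ Z and 15 ∈ Y, so 15 ∈ Z ∩ Y
15 ∈ (Z ∩ Y) and 15 ∉ X, so 15 ∈ (Z ∩ Y) − X
15 ∈ ((Z ∩ Y) − X) and 15 ∈ Z, so 15 ∈ ((Z ∩ Y) − X) ∩ Z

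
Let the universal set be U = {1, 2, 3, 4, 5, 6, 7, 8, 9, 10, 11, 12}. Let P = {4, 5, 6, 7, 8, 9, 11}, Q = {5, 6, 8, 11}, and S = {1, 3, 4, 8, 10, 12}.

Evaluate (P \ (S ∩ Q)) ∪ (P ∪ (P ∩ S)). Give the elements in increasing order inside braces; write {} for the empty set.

S ∩ Q = {8}
P \ (S ∩ Q) = {4, 5, 6, 7, 9, 11}
P ∩ S = {4, 8}
P ∪ (P ∩ S) = {4, 5, 6, 7, 8, 9, 11}
(P \ (S ∩ Q)) ∪ (P ∪ (P ∩ S)) = {4, 5, 6, 7, 8, 9, 11}

{4, 5, 6, 7, 8, 9, 11}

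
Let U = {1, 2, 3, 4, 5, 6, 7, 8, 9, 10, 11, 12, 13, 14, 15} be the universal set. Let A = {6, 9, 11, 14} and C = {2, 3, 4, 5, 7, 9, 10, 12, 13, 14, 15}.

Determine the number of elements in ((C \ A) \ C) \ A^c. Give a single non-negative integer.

C \ A = {2, 3, 4, 5, 7, 10, 12, 13, 15}
(C \ A) \ C = {}
A^c = {1, 2, 3, 4, 5, 7, 8, 10, 12, 13, 15}
((C \ A) \ C) \ A^c = {}
|((C \ A) \ C) \ A^c| = 0

0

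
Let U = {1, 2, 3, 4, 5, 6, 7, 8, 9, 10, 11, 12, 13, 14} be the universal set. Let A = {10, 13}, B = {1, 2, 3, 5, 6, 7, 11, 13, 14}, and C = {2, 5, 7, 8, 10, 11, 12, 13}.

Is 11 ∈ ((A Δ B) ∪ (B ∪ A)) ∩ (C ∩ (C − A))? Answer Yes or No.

Yes

11 ∉ A and 11 ∈ B, so 11 ∈ A Δ B
11 ∈ B and 11 ∉ A, so 11 ∈ B ∪ A
11 ∈ (A Δ B) and 11 ∈ (B ∪ A), so 11 ∈ (A Δ B) ∪ (B ∪ A)
11 ∈ C and 11 ∉ A, so 11 ∈ C − A
11 ∈ C and 11 ∈ (C − A), so 11 ∈ C ∩ (C − A)
11 ∈ ((A Δ B) ∪ (B ∪ A)) and 11 ∈ (C ∩ (C − A)), so 11 ∈ ((A Δ B) ∪ (B ∪ A)) ∩ (C ∩ (C − A))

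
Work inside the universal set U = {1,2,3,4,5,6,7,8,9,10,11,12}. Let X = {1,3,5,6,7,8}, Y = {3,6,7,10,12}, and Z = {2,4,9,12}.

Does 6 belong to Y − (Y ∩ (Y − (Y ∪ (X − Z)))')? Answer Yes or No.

No

6 ∈ X and 6 ∉ Z, so 6 ∈ X − Z
6 ∈ Y and 6 ∈ (X − Z), so 6 ∈ Y ∪ (X − Z)
6 ∈ Y and 6 ∈ (Y ∪ (X − Z)), so 6 ∉ Y − (Y ∪ (X − Z))
6 ∈ (Y − (Y ∪ (X − Z)))' since 6 ∉ (Y − (Y ∪ (X − Z)))
6 ∈ Y and 6 ∈ (Y − (Y ∪ (X − Z)))', so 6 ∈ Y ∩ (Y − (Y ∪ (X − Z)))'
6 ∈ Y and 6 ∈ (Y ∩ (Y − (Y ∪ (X − Z)))'), so 6 ∉ Y − (Y ∩ (Y − (Y ∪ (X − Z)))')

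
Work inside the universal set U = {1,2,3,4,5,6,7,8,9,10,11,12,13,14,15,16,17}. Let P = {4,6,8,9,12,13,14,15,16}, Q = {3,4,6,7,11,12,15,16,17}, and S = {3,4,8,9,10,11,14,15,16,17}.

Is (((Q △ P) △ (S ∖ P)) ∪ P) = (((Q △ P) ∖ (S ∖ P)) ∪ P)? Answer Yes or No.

No

Q △ P = {3,7,8,9,11,13,14,17}
S ∖ P = {3,10,11,17}
(Q △ P) △ (S ∖ P) = {7,8,9,10,13,14}
((Q △ P) △ (S ∖ P)) ∪ P = {4,6,7,8,9,10,12,13,14,15,16}
(Q △ P) ∖ (S ∖ P) = {7,8,9,13,14}
((Q △ P) ∖ (S ∖ P)) ∪ P = {4,6,7,8,9,12,13,14,15,16}
10 ∈ ((Q △ P) △ (S ∖ P)) ∪ P but 10 ∉ ((Q △ P) ∖ (S ∖ P)) ∪ P, so they differ.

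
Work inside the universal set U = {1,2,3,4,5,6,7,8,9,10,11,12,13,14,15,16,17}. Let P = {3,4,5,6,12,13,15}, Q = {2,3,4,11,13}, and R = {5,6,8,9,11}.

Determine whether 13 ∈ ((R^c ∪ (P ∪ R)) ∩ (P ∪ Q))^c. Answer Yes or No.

No

13 ∉ R, so 13 ∈ R^c
13 ∈ P and 13 ∉ R, so 13 ∈ P ∪ R
13 ∈ R^c and 13 ∈ (P ∪ R), so 13 ∈ R^c ∪ (P ∪ R)
13 ∈ P and 13 ∈ Q, so 13 ∈ P ∪ Q
13 ∈ (R^c ∪ (P ∪ R)) and 13 ∈ (P ∪ Q), so 13 ∈ (R^c ∪ (P ∪ R)) ∩ (P ∪ Q)
13 ∉ ((R^c ∪ (P ∪ R)) ∩ (P ∪ Q))^c since 13 ∈ ((R^c ∪ (P ∪ R)) ∩ (P ∪ Q))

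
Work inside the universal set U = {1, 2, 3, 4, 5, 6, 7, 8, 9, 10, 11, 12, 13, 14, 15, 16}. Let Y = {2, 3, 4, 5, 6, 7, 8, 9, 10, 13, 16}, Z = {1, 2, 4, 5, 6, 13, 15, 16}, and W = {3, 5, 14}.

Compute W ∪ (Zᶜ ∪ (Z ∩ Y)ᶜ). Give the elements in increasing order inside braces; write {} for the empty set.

Zᶜ = {3, 7, 8, 9, 10, 11, 12, 14}
Z ∩ Y = {2, 4, 5, 6, 13, 16}
(Z ∩ Y)ᶜ = {1, 3, 7, 8, 9, 10, 11, 12, 14, 15}
Zᶜ ∪ (Z ∩ Y)ᶜ = {1, 3, 7, 8, 9, 10, 11, 12, 14, 15}
W ∪ (Zᶜ ∪ (Z ∩ Y)ᶜ) = {1, 3, 5, 7, 8, 9, 10, 11, 12, 14, 15}

{1, 3, 5, 7, 8, 9, 10, 11, 12, 14, 15}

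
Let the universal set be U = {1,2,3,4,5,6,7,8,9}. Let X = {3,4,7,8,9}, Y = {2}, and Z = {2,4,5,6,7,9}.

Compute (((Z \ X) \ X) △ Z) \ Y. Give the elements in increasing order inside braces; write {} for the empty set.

{4,7,9}

Z \ X = {2,5,6}
(Z \ X) \ X = {2,5,6}
((Z \ X) \ X) △ Z = {4,7,9}
(((Z \ X) \ X) △ Z) \ Y = {4,7,9}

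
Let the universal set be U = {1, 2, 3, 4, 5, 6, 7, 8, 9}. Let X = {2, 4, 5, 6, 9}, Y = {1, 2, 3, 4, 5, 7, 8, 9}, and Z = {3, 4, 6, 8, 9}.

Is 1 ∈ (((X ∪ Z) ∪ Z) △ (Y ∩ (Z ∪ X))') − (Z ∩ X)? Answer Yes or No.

1 ∉ X and 1 ∉ Z, so 1 ∉ X ∪ Z
1 ∉ (X ∪ Z) and 1 ∉ Z, so 1 ∉ (X ∪ Z) ∪ Z
1 ∉ Z and 1 ∉ X, so 1 ∉ Z ∪ X
1 ∈ Y and 1 ∉ (Z ∪ X), so 1 ∉ Y ∩ (Z ∪ X)
1 ∈ (Y ∩ (Z ∪ X))' since 1 ∉ (Y ∩ (Z ∪ X))
1 ∉ ((X ∪ Z) ∪ Z) and 1 ∈ (Y ∩ (Z ∪ X))', so 1 ∈ ((X ∪ Z) ∪ Z) △ (Y ∩ (Z ∪ X))'
1 ∉ Z and 1 ∉ X, so 1 ∉ Z ∩ X
1 ∈ (((X ∪ Z) ∪ Z) △ (Y ∩ (Z ∪ X))') and 1 ∉ (Z ∩ X), so 1 ∈ (((X ∪ Z) ∪ Z) △ (Y ∩ (Z ∪ X))') − (Z ∩ X)

Yes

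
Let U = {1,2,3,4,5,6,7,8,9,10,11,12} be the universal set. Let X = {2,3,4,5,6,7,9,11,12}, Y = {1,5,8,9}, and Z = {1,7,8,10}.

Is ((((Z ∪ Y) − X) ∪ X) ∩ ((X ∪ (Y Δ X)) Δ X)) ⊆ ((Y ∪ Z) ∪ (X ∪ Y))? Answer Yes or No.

Z ∪ Y = {1,5,7,8,9,10}
(Z ∪ Y) − X = {1,8,10}
((Z ∪ Y) − X) ∪ X = {1,2,3,4,5,6,7,8,9,10,11,12}
Y Δ X = {1,2,3,4,6,7,8,11,12}
X ∪ (Y Δ X) = {1,2,3,4,5,6,7,8,9,11,12}
(X ∪ (Y Δ X)) Δ X = {1,8}
(((Z ∪ Y) − X) ∪ X) ∩ ((X ∪ (Y Δ X)) Δ X) = {1,8}
Y ∪ Z = {1,5,7,8,9,10}
X ∪ Y = {1,2,3,4,5,6,7,8,9,11,12}
(Y ∪ Z) ∪ (X ∪ Y) = {1,2,3,4,5,6,7,8,9,10,11,12}
Every element of {1,8} is in {1,2,3,4,5,6,7,8,9,10,11,12}, so (((Z ∪ Y) − X) ∪ X) ∩ ((X ∪ (Y Δ X)) Δ X) ⊆ (Y ∪ Z) ∪ (X ∪ Y).

Yes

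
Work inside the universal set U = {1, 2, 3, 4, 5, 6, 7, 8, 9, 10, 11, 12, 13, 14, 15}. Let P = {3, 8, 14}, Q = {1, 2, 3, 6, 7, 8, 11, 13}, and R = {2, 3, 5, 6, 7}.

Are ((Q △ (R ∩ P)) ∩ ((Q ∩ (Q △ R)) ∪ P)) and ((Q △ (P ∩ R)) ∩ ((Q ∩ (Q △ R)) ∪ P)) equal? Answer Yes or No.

Yes

R ∩ P = {3}
Q △ (R ∩ P) = {1, 2, 6, 7, 8, 11, 13}
Q △ R = {1, 5, 8, 11, 13}
Q ∩ (Q △ R) = {1, 8, 11, 13}
(Q ∩ (Q △ R)) ∪ P = {1, 3, 8, 11, 13, 14}
(Q △ (R ∩ P)) ∩ ((Q ∩ (Q △ R)) ∪ P) = {1, 8, 11, 13}
P ∩ R = {3}
Q △ (P ∩ R) = {1, 2, 6, 7, 8, 11, 13}
(Q △ (P ∩ R)) ∩ ((Q ∩ (Q △ R)) ∪ P) = {1, 8, 11, 13}
Both equal {1, 8, 11, 13}, so (Q △ (R ∩ P)) ∩ ((Q ∩ (Q △ R)) ∪ P) = (Q △ (P ∩ R)) ∩ ((Q ∩ (Q △ R)) ∪ P).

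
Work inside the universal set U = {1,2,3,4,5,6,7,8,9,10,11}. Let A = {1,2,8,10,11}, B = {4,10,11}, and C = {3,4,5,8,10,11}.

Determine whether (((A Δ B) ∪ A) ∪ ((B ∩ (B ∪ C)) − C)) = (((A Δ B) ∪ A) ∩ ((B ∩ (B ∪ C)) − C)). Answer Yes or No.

No

A Δ B = {1,2,4,8}
(A Δ B) ∪ A = {1,2,4,8,10,11}
B ∪ C = {3,4,5,8,10,11}
B ∩ (B ∪ C) = {4,10,11}
(B ∩ (B ∪ C)) − C = {}
((A Δ B) ∪ A) ∪ ((B ∩ (B ∪ C)) − C) = {1,2,4,8,10,11}
((A Δ B) ∪ A) ∩ ((B ∩ (B ∪ C)) − C) = {}
1 ∈ ((A Δ B) ∪ A) ∪ ((B ∩ (B ∪ C)) − C) but 1 ∉ ((A Δ B) ∪ A) ∩ ((B ∩ (B ∪ C)) − C), so they differ.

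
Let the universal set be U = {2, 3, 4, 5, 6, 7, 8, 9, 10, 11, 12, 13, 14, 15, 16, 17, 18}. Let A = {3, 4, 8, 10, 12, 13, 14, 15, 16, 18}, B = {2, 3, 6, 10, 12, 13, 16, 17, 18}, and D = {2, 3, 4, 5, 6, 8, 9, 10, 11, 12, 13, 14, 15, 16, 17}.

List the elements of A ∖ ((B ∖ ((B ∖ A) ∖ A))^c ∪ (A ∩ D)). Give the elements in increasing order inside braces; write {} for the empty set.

B ∖ A = {2, 6, 17}
(B ∖ A) ∖ A = {2, 6, 17}
B ∖ ((B ∖ A) ∖ A) = {3, 10, 12, 13, 16, 18}
(B ∖ ((B ∖ A) ∖ A))^c = {2, 4, 5, 6, 7, 8, 9, 11, 14, 15, 17}
A ∩ D = {3, 4, 8, 10, 12, 13, 14, 15, 16}
(B ∖ ((B ∖ A) ∖ A))^c ∪ (A ∩ D) = {2, 3, 4, 5, 6, 7, 8, 9, 10, 11, 12, 13, 14, 15, 16, 17}
A ∖ ((B ∖ ((B ∖ A) ∖ A))^c ∪ (A ∩ D)) = {18}

{18}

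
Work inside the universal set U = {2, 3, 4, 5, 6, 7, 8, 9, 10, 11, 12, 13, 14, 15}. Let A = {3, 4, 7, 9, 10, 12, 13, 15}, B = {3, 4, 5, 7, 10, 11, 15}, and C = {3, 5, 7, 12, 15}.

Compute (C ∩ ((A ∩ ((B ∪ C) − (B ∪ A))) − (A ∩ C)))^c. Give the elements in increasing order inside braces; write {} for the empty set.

B ∪ C = {3, 4, 5, 7, 10, 11, 12, 15}
B ∪ A = {3, 4, 5, 7, 9, 10, 11, 12, 13, 15}
(B ∪ C) − (B ∪ A) = {}
A ∩ ((B ∪ C) − (B ∪ A)) = {}
A ∩ C = {3, 7, 12, 15}
(A ∩ ((B ∪ C) − (B ∪ A))) − (A ∩ C) = {}
C ∩ ((A ∩ ((B ∪ C) − (B ∪ A))) − (A ∩ C)) = {}
(C ∩ ((A ∩ ((B ∪ C) − (B ∪ A))) − (A ∩ C)))^c = {2, 3, 4, 5, 6, 7, 8, 9, 10, 11, 12, 13, 14, 15}

{2, 3, 4, 5, 6, 7, 8, 9, 10, 11, 12, 13, 14, 15}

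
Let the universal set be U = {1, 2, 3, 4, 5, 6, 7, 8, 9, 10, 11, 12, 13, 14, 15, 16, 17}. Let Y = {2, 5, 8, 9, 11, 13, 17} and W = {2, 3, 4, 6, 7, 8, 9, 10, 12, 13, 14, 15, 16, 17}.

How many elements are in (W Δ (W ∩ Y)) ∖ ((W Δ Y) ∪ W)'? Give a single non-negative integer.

9

W ∩ Y = {2, 8, 9, 13, 17}
W Δ (W ∩ Y) = {3, 4, 6, 7, 10, 12, 14, 15, 16}
W Δ Y = {3, 4, 5, 6, 7, 10, 11, 12, 14, 15, 16}
(W Δ Y) ∪ W = {2, 3, 4, 5, 6, 7, 8, 9, 10, 11, 12, 13, 14, 15, 16, 17}
((W Δ Y) ∪ W)' = {1}
(W Δ (W ∩ Y)) ∖ ((W Δ Y) ∪ W)' = {3, 4, 6, 7, 10, 12, 14, 15, 16}
|(W Δ (W ∩ Y)) ∖ ((W Δ Y) ∪ W)'| = 9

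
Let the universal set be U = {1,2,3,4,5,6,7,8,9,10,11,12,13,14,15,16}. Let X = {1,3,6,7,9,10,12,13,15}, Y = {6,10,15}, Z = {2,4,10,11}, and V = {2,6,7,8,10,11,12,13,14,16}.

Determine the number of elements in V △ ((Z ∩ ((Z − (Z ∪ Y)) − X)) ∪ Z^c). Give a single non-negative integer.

Z ∪ Y = {2,4,6,10,11,15}
Z − (Z ∪ Y) = {}
(Z − (Z ∪ Y)) − X = {}
Z ∩ ((Z − (Z ∪ Y)) − X) = {}
Z^c = {1,3,5,6,7,8,9,12,13,14,15,16}
(Z ∩ ((Z − (Z ∪ Y)) − X)) ∪ Z^c = {1,3,5,6,7,8,9,12,13,14,15,16}
V △ ((Z ∩ ((Z − (Z ∪ Y)) − X)) ∪ Z^c) = {1,2,3,5,9,10,11,15}
|V △ ((Z ∩ ((Z − (Z ∪ Y)) − X)) ∪ Z^c)| = 8

8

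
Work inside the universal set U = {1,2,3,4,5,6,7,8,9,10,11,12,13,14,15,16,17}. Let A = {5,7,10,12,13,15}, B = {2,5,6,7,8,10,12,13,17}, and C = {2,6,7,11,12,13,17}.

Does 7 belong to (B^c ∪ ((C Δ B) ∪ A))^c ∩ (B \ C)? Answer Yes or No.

7 ∈ B, so 7 ∉ B^c
7 ∈ C and 7 ∈ B, so 7 ∉ C Δ B
7 ∉ (C Δ B) and 7 ∈ A, so 7 ∈ (C Δ B) ∪ A
7 ∉ B^c and 7 ∈ ((C Δ B) ∪ A), so 7 ∈ B^c ∪ ((C Δ B) ∪ A)
7 ∉ (B^c ∪ ((C Δ B) ∪ A))^c since 7 ∈ (B^c ∪ ((C Δ B) ∪ A))
7 ∈ B and 7 ∈ C, so 7 ∉ B \ C
7 ∉ (B^c ∪ ((C Δ B) ∪ A))^c and 7 ∉ (B \ C), so 7 ∉ (B^c ∪ ((C Δ B) ∪ A))^c ∩ (B \ C)

No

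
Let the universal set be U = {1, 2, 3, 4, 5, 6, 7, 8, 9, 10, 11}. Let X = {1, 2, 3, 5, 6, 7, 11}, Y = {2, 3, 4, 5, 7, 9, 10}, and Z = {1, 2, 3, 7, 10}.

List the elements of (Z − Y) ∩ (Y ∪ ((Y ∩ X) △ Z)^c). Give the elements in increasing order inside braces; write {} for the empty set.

Z − Y = {1}
Y ∩ X = {2, 3, 5, 7}
(Y ∩ X) △ Z = {1, 5, 10}
((Y ∩ X) △ Z)^c = {2, 3, 4, 6, 7, 8, 9, 11}
Y ∪ ((Y ∩ X) △ Z)^c = {2, 3, 4, 5, 6, 7, 8, 9, 10, 11}
(Z − Y) ∩ (Y ∪ ((Y ∩ X) △ Z)^c) = {}

{}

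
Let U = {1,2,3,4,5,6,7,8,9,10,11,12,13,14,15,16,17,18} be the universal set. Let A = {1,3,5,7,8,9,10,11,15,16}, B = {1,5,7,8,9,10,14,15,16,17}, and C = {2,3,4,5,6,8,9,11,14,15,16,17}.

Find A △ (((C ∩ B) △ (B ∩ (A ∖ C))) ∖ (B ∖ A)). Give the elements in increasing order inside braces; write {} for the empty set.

C ∩ B = {5,8,9,14,15,16,17}
A ∖ C = {1,7,10}
B ∩ (A ∖ C) = {1,7,10}
(C ∩ B) △ (B ∩ (A ∖ C)) = {1,5,7,8,9,10,14,15,16,17}
B ∖ A = {14,17}
((C ∩ B) △ (B ∩ (A ∖ C))) ∖ (B ∖ A) = {1,5,7,8,9,10,15,16}
A △ (((C ∩ B) △ (B ∩ (A ∖ C))) ∖ (B ∖ A)) = {3,11}

{3,11}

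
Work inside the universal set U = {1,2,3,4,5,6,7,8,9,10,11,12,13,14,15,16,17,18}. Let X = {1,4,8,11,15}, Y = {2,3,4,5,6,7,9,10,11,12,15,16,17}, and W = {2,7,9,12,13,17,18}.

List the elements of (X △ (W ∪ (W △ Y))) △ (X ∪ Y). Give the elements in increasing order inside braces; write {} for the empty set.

W △ Y = {3,4,5,6,10,11,13,15,16,18}
W ∪ (W △ Y) = {2,3,4,5,6,7,9,10,11,12,13,15,16,17,18}
X △ (W ∪ (W △ Y)) = {1,2,3,5,6,7,8,9,10,12,13,16,17,18}
X ∪ Y = {1,2,3,4,5,6,7,8,9,10,11,12,15,16,17}
(X △ (W ∪ (W △ Y))) △ (X ∪ Y) = {4,11,13,15,18}

{4,11,13,15,18}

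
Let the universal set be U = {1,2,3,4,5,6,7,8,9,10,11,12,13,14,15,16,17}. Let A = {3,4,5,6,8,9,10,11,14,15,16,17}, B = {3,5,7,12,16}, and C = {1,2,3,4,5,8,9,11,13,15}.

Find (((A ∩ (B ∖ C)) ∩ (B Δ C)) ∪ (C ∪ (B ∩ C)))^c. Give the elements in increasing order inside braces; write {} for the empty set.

{6,7,10,12,14,17}

B ∖ C = {7,12,16}
A ∩ (B ∖ C) = {16}
B Δ C = {1,2,4,7,8,9,11,12,13,15,16}
(A ∩ (B ∖ C)) ∩ (B Δ C) = {16}
B ∩ C = {3,5}
C ∪ (B ∩ C) = {1,2,3,4,5,8,9,11,13,15}
((A ∩ (B ∖ C)) ∩ (B Δ C)) ∪ (C ∪ (B ∩ C)) = {1,2,3,4,5,8,9,11,13,15,16}
(((A ∩ (B ∖ C)) ∩ (B Δ C)) ∪ (C ∪ (B ∩ C)))^c = {6,7,10,12,14,17}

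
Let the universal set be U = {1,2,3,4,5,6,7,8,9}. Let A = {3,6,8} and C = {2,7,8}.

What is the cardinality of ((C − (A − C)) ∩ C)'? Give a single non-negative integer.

6

A − C = {3,6}
C − (A − C) = {2,7,8}
(C − (A − C)) ∩ C = {2,7,8}
((C − (A − C)) ∩ C)' = {1,3,4,5,6,9}
|((C − (A − C)) ∩ C)'| = 6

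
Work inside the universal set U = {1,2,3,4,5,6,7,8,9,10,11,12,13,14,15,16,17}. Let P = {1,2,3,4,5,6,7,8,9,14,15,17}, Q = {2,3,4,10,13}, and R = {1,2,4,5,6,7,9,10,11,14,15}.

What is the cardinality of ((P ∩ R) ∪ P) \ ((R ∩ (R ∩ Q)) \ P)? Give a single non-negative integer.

P ∩ R = {1,2,4,5,6,7,9,14,15}
(P ∩ R) ∪ P = {1,2,3,4,5,6,7,8,9,14,15,17}
R ∩ Q = {2,4,10}
R ∩ (R ∩ Q) = {2,4,10}
(R ∩ (R ∩ Q)) \ P = {10}
((P ∩ R) ∪ P) \ ((R ∩ (R ∩ Q)) \ P) = {1,2,3,4,5,6,7,8,9,14,15,17}
|((P ∩ R) ∪ P) \ ((R ∩ (R ∩ Q)) \ P)| = 12

12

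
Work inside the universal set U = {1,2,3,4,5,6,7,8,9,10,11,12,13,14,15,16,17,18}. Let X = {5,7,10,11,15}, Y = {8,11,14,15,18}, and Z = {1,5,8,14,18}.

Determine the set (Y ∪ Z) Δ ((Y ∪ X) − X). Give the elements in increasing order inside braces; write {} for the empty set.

Y ∪ Z = {1,5,8,11,14,15,18}
Y ∪ X = {5,7,8,10,11,14,15,18}
(Y ∪ X) − X = {8,14,18}
(Y ∪ Z) Δ ((Y ∪ X) − X) = {1,5,11,15}

{1,5,11,15}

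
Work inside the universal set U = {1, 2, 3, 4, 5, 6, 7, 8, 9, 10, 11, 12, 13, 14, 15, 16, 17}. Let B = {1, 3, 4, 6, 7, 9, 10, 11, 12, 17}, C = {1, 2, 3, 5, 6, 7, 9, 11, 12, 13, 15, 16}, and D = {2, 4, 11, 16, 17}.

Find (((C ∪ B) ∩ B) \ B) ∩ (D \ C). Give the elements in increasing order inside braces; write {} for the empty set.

{}

C ∪ B = {1, 2, 3, 4, 5, 6, 7, 9, 10, 11, 12, 13, 15, 16, 17}
(C ∪ B) ∩ B = {1, 3, 4, 6, 7, 9, 10, 11, 12, 17}
((C ∪ B) ∩ B) \ B = {}
D \ C = {4, 17}
(((C ∪ B) ∩ B) \ B) ∩ (D \ C) = {}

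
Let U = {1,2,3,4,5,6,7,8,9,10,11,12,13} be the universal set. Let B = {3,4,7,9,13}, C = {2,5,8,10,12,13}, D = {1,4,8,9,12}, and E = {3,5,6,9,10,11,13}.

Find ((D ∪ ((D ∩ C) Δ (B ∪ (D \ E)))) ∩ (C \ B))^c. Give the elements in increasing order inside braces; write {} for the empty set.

D ∩ C = {8,12}
D \ E = {1,4,8,12}
B ∪ (D \ E) = {1,3,4,7,8,9,12,13}
(D ∩ C) Δ (B ∪ (D \ E)) = {1,3,4,7,9,13}
D ∪ ((D ∩ C) Δ (B ∪ (D \ E))) = {1,3,4,7,8,9,12,13}
C \ B = {2,5,8,10,12}
(D ∪ ((D ∩ C) Δ (B ∪ (D \ E)))) ∩ (C \ B) = {8,12}
((D ∪ ((D ∩ C) Δ (B ∪ (D \ E)))) ∩ (C \ B))^c = {1,2,3,4,5,6,7,9,10,11,13}

{1,2,3,4,5,6,7,9,10,11,13}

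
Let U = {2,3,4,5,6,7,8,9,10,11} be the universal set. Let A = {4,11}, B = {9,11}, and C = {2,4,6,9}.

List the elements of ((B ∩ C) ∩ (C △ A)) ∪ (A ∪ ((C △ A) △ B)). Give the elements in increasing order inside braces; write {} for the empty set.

{2,4,6,9,11}

B ∩ C = {9}
C △ A = {2,6,9,11}
(B ∩ C) ∩ (C △ A) = {9}
(C △ A) △ B = {2,6}
A ∪ ((C △ A) △ B) = {2,4,6,11}
((B ∩ C) ∩ (C △ A)) ∪ (A ∪ ((C △ A) △ B)) = {2,4,6,9,11}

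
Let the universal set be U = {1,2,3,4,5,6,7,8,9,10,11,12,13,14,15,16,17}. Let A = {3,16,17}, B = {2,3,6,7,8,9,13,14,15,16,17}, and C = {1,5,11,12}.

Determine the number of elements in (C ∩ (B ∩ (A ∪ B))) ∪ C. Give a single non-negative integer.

4

A ∪ B = {2,3,6,7,8,9,13,14,15,16,17}
B ∩ (A ∪ B) = {2,3,6,7,8,9,13,14,15,16,17}
C ∩ (B ∩ (A ∪ B)) = {}
(C ∩ (B ∩ (A ∪ B))) ∪ C = {1,5,11,12}
|(C ∩ (B ∩ (A ∪ B))) ∪ C| = 4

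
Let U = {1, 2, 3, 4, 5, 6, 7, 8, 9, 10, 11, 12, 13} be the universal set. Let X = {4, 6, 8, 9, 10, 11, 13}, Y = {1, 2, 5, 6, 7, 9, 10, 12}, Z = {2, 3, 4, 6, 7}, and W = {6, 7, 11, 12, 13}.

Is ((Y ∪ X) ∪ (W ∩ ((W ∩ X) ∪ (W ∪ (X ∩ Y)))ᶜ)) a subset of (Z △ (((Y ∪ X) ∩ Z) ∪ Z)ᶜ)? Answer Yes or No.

Y ∪ X = {1, 2, 4, 5, 6, 7, 8, 9, 10, 11, 12, 13}
W ∩ X = {6, 11, 13}
X ∩ Y = {6, 9, 10}
W ∪ (X ∩ Y) = {6, 7, 9, 10, 11, 12, 13}
(W ∩ X) ∪ (W ∪ (X ∩ Y)) = {6, 7, 9, 10, 11, 12, 13}
((W ∩ X) ∪ (W ∪ (X ∩ Y)))ᶜ = {1, 2, 3, 4, 5, 8}
W ∩ ((W ∩ X) ∪ (W ∪ (X ∩ Y)))ᶜ = {}
(Y ∪ X) ∪ (W ∩ ((W ∩ X) ∪ (W ∪ (X ∩ Y)))ᶜ) = {1, 2, 4, 5, 6, 7, 8, 9, 10, 11, 12, 13}
(Y ∪ X) ∩ Z = {2, 4, 6, 7}
((Y ∪ X) ∩ Z) ∪ Z = {2, 3, 4, 6, 7}
(((Y ∪ X) ∩ Z) ∪ Z)ᶜ = {1, 5, 8, 9, 10, 11, 12, 13}
Z △ (((Y ∪ X) ∩ Z) ∪ Z)ᶜ = {1, 2, 3, 4, 5, 6, 7, 8, 9, 10, 11, 12, 13}
Every element of {1, 2, 4, 5, 6, 7, 8, 9, 10, 11, 12, 13} is in {1, 2, 3, 4, 5, 6, 7, 8, 9, 10, 11, 12, 13}, so (Y ∪ X) ∪ (W ∩ ((W ∩ X) ∪ (W ∪ (X ∩ Y)))ᶜ) ⊆ Z △ (((Y ∪ X) ∩ Z) ∪ Z)ᶜ.

Yes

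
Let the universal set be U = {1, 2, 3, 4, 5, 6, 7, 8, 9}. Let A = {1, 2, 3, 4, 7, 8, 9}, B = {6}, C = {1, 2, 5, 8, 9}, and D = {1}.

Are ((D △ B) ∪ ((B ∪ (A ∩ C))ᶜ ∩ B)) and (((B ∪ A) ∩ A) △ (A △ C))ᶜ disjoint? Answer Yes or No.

D △ B = {1, 6}
A ∩ C = {1, 2, 8, 9}
B ∪ (A ∩ C) = {1, 2, 6, 8, 9}
(B ∪ (A ∩ C))ᶜ = {3, 4, 5, 7}
(B ∪ (A ∩ C))ᶜ ∩ B = {}
(D △ B) ∪ ((B ∪ (A ∩ C))ᶜ ∩ B) = {1, 6}
B ∪ A = {1, 2, 3, 4, 6, 7, 8, 9}
(B ∪ A) ∩ A = {1, 2, 3, 4, 7, 8, 9}
A △ C = {3, 4, 5, 7}
((B ∪ A) ∩ A) △ (A △ C) = {1, 2, 5, 8, 9}
(((B ∪ A) ∩ A) △ (A △ C))ᶜ = {3, 4, 6, 7}
6 lies in both, so they are not disjoint.

No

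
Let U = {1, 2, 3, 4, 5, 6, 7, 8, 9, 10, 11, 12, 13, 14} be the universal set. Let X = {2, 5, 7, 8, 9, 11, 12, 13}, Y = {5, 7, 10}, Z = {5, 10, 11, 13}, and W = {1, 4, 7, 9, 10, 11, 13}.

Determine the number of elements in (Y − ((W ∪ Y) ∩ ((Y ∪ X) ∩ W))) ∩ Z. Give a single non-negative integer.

W ∪ Y = {1, 4, 5, 7, 9, 10, 11, 13}
Y ∪ X = {2, 5, 7, 8, 9, 10, 11, 12, 13}
(Y ∪ X) ∩ W = {7, 9, 10, 11, 13}
(W ∪ Y) ∩ ((Y ∪ X) ∩ W) = {7, 9, 10, 11, 13}
Y − ((W ∪ Y) ∩ ((Y ∪ X) ∩ W)) = {5}
(Y − ((W ∪ Y) ∩ ((Y ∪ X) ∩ W))) ∩ Z = {5}
|(Y − ((W ∪ Y) ∩ ((Y ∪ X) ∩ W))) ∩ Z| = 1

1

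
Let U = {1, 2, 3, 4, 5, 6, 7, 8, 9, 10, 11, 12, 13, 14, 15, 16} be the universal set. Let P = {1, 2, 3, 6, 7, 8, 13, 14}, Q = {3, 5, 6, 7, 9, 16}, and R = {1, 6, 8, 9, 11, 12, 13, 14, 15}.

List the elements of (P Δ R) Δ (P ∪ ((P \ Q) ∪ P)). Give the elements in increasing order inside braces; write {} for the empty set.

P Δ R = {2, 3, 7, 9, 11, 12, 15}
P \ Q = {1, 2, 8, 13, 14}
(P \ Q) ∪ P = {1, 2, 3, 6, 7, 8, 13, 14}
P ∪ ((P \ Q) ∪ P) = {1, 2, 3, 6, 7, 8, 13, 14}
(P Δ R) Δ (P ∪ ((P \ Q) ∪ P)) = {1, 6, 8, 9, 11, 12, 13, 14, 15}

{1, 6, 8, 9, 11, 12, 13, 14, 15}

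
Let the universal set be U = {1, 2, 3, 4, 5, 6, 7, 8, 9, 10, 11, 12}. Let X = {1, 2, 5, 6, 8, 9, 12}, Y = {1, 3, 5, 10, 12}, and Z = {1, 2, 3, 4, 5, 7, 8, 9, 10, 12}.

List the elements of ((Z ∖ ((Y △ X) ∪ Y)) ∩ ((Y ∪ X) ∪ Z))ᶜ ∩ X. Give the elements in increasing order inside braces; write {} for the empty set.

{1, 2, 5, 6, 8, 9, 12}

Y △ X = {2, 3, 6, 8, 9, 10}
(Y △ X) ∪ Y = {1, 2, 3, 5, 6, 8, 9, 10, 12}
Z ∖ ((Y △ X) ∪ Y) = {4, 7}
Y ∪ X = {1, 2, 3, 5, 6, 8, 9, 10, 12}
(Y ∪ X) ∪ Z = {1, 2, 3, 4, 5, 6, 7, 8, 9, 10, 12}
(Z ∖ ((Y △ X) ∪ Y)) ∩ ((Y ∪ X) ∪ Z) = {4, 7}
((Z ∖ ((Y △ X) ∪ Y)) ∩ ((Y ∪ X) ∪ Z))ᶜ = {1, 2, 3, 5, 6, 8, 9, 10, 11, 12}
((Z ∖ ((Y △ X) ∪ Y)) ∩ ((Y ∪ X) ∪ Z))ᶜ ∩ X = {1, 2, 5, 6, 8, 9, 12}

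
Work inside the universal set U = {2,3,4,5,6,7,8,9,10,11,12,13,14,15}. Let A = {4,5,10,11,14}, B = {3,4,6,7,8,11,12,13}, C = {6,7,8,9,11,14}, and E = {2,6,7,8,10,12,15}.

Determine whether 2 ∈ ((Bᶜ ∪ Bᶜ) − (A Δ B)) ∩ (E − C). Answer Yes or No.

Yes

2 ∉ B, so 2 ∈ Bᶜ
2 ∉ B, so 2 ∈ Bᶜ
2 ∈ Bᶜ and 2 ∈ Bᶜ, so 2 ∈ Bᶜ ∪ Bᶜ
2 ∉ A and 2 ∉ B, so 2 ∉ A Δ B
2 ∈ (Bᶜ ∪ Bᶜ) and 2 ∉ (A Δ B), so 2 ∈ (Bᶜ ∪ Bᶜ) − (A Δ B)
2 ∈ E and 2 ∉ C, so 2 ∈ E − C
2 ∈ ((Bᶜ ∪ Bᶜ) − (A Δ B)) and 2 ∈ (E − C), so 2 ∈ ((Bᶜ ∪ Bᶜ) − (A Δ B)) ∩ (E − C)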